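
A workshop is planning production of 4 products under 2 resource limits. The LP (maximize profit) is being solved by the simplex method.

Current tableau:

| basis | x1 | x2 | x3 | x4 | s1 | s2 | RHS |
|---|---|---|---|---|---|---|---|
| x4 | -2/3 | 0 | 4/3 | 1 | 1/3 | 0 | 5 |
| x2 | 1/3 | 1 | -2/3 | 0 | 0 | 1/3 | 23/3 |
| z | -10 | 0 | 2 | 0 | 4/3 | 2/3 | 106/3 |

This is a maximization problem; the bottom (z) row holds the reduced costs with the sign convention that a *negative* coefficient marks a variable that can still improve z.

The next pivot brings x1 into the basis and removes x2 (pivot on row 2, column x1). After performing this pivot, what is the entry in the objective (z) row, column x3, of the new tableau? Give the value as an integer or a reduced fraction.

Pivot element is row 2, column x1: 1/3.
Normalize row 2: new (row 2, x3) = (-2/3)/(1/3) = -2.
z-row ← z-row − (-10)·(new row 2): 2 − (-10)·(-2) = -18.

-18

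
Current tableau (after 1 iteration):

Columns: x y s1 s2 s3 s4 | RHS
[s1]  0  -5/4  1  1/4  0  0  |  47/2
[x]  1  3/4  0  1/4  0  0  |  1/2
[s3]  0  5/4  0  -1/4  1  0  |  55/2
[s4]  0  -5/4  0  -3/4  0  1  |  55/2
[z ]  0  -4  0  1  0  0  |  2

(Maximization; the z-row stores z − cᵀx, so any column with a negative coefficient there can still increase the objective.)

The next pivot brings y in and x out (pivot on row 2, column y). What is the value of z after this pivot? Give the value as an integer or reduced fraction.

14/3

Minimum ratio for y: (1/2)/(3/4) = 2/3.
z changes by −(z-row coeff of y)·ratio = −(-4)·(2/3) = 8/3.
New z = 2 + (8/3) = 14/3.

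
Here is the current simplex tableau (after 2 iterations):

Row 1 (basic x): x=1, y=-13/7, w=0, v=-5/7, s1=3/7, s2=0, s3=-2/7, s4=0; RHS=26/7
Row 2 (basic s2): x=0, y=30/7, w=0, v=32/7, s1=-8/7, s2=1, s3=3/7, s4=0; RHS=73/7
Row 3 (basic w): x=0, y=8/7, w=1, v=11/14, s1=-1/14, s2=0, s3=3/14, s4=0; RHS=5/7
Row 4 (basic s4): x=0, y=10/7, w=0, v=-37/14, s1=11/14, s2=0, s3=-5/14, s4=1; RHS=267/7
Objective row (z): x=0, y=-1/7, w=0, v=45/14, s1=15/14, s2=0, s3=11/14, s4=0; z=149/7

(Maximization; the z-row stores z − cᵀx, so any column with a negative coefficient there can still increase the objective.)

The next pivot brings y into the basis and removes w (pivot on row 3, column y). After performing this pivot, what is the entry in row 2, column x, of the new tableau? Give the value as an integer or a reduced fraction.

0

Pivot element is row 3, column y: 8/7.
Normalize row 3: new (row 3, x) = 0/(8/7) = 0.
row 2 ← row 2 − (30/7)·(new row 3): 0 − (30/7)·0 = 0.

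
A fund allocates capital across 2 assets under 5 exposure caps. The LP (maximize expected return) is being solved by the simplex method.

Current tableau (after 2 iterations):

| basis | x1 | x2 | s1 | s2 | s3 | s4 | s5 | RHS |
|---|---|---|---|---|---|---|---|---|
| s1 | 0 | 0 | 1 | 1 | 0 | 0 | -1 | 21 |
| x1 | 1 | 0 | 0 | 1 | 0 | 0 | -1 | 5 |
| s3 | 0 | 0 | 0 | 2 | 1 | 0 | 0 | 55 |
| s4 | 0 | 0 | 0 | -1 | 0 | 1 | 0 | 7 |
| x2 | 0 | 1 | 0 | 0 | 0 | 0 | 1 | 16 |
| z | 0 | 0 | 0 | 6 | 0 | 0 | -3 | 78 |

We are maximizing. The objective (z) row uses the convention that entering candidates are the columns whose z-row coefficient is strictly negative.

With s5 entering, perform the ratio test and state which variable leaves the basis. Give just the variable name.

Ratios: row 1 (s1): entry -1 ≤ 0, skip; row 2 (x1): entry -1 ≤ 0, skip; row 3 (s3): entry 0 ≤ 0, skip; row 4 (s4): entry 0 ≤ 0, skip; row 5 (x2): 16/1 = 16.
Minimum ratio 16 is in the x2 row, so x2 leaves.

x2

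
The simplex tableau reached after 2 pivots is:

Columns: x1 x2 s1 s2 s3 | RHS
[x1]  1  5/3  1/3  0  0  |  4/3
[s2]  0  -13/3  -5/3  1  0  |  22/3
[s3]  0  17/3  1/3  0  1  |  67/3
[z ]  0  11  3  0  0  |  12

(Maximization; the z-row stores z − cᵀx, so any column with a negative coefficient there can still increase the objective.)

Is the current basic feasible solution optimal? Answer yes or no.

yes

No objective-row coefficient is strictly negative, so no entering variable exists; the tableau is optimal.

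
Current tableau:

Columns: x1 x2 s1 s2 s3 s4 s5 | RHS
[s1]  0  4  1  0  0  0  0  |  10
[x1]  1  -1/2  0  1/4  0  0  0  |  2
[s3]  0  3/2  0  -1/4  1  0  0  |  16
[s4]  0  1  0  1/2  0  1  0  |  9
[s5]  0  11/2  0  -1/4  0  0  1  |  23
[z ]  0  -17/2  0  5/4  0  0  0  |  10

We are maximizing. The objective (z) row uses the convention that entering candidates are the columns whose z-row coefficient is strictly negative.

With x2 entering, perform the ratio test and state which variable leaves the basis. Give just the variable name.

s1

Ratios: row 1 (s1): 10/4 = 5/2; row 2 (x1): entry -1/2 ≤ 0, skip; row 3 (s3): 16/(3/2) = 32/3; row 4 (s4): 9/1 = 9; row 5 (s5): 23/(11/2) = 46/11.
Minimum ratio 5/2 is in the s1 row, so s1 leaves.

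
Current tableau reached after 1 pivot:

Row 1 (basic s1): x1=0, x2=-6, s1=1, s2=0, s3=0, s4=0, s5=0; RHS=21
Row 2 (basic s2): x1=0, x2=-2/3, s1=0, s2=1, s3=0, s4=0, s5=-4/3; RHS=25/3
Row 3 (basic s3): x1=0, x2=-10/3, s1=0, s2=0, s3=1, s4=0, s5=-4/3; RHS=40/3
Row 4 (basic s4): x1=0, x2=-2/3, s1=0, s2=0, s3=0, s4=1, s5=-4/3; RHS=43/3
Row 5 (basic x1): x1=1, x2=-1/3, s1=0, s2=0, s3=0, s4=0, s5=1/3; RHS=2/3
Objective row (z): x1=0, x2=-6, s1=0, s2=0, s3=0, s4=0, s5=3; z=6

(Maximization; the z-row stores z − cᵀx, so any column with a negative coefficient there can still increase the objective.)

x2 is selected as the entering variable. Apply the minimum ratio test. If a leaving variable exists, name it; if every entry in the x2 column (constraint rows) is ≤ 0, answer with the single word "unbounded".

unbounded

x2-column entries: row 1: -6, row 2: -2/3, row 3: -10/3, row 4: -2/3, row 5: -1/3. All ≤ 0, so x2 can increase without bound; the LP is unbounded in this direction.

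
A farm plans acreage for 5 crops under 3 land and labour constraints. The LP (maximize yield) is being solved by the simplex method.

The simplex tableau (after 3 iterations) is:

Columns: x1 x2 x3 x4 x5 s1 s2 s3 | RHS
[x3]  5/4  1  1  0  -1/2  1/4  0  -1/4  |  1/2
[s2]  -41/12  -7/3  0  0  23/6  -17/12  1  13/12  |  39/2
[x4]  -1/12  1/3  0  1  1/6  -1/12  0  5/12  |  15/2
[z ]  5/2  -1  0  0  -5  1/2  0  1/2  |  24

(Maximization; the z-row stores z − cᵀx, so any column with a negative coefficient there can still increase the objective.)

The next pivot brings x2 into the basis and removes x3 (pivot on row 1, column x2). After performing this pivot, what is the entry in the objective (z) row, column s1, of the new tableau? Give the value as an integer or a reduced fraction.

Pivot element is row 1, column x2: 1.
Normalize row 1: new (row 1, s1) = (1/4)/1 = 1/4.
z-row ← z-row − (-1)·(new row 1): 1/2 − (-1)·(1/4) = 3/4.

3/4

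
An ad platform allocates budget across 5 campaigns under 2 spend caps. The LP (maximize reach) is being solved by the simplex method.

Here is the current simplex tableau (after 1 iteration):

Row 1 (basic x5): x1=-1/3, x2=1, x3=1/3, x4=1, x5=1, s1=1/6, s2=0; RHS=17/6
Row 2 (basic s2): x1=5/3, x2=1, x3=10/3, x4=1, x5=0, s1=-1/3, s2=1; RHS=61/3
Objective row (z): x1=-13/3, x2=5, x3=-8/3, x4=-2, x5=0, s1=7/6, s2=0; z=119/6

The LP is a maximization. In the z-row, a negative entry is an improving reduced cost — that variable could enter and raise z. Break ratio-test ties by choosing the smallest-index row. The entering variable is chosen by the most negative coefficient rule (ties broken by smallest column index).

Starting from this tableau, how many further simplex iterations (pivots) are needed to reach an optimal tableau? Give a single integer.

pivot: x1 in, s2 out → z = 727/10
No improving column remains; optimal.

1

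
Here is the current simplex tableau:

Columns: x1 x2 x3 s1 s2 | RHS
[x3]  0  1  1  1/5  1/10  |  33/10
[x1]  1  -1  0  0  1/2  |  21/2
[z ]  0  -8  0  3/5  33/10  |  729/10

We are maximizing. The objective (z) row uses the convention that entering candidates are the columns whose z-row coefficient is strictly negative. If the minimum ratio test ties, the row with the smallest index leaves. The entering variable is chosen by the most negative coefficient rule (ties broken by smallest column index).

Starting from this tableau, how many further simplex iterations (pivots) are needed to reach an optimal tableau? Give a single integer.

pivot: x2 in, x3 out → z = 993/10
No improving column remains; optimal.

1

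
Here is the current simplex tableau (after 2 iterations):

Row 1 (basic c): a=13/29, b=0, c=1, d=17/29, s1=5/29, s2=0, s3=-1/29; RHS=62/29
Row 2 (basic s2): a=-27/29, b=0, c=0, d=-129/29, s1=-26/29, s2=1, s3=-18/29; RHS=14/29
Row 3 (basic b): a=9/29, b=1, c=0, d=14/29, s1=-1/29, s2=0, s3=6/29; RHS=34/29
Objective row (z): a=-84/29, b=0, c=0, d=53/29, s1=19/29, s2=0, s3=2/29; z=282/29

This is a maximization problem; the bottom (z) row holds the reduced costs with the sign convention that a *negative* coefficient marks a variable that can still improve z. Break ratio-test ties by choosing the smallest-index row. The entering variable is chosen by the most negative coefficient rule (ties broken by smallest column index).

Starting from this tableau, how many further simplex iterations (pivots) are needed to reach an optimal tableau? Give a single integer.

pivot: a in, b out → z = 62/3
No improving column remains; optimal.

1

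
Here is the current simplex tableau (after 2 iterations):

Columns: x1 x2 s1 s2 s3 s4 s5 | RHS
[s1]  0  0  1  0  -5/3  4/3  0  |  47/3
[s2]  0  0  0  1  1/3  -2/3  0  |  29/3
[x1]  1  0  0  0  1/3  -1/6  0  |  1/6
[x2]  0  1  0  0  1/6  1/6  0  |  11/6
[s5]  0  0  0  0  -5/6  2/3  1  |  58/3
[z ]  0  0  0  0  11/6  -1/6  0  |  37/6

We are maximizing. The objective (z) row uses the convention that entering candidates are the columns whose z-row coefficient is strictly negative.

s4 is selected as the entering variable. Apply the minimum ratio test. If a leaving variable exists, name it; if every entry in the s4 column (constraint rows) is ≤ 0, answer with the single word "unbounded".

x2

Ratios: row 1 (s1): (47/3)/(4/3) = 47/4; row 2 (s2): entry -2/3 ≤ 0, skip; row 3 (x1): entry -1/6 ≤ 0, skip; row 4 (x2): (11/6)/(1/6) = 11; row 5 (s5): (58/3)/(2/3) = 29.
Minimum ratio is in the x2 row, so x2 leaves.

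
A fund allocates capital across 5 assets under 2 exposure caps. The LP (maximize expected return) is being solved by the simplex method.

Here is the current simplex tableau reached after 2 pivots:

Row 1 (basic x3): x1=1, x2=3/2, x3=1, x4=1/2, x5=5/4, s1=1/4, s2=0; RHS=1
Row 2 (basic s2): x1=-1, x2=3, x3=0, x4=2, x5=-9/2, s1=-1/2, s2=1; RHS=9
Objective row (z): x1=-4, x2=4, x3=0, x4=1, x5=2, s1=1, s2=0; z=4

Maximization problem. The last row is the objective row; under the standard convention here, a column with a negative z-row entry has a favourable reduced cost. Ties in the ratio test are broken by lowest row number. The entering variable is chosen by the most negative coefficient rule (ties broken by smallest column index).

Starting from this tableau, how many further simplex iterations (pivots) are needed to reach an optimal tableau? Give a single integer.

pivot: x1 in, x3 out → z = 8
No improving column remains; optimal.

1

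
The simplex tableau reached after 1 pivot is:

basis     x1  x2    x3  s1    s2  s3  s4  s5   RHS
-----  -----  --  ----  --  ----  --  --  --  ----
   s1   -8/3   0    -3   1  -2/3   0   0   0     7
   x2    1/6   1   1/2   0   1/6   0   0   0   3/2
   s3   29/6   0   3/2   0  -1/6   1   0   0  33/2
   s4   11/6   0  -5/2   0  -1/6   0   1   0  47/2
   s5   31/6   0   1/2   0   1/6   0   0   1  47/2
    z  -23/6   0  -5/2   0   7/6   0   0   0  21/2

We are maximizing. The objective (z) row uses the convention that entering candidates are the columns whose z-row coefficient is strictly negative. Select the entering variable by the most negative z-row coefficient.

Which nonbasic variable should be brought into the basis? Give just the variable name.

x1

Objective-row coefficients: x1: -23/6, x2: 0, x3: -5/2, s1: 0, s2: 7/6, s3: 0, s4: 0, s5: 0.
The most negative is -23/6 in column x1, so x1 enters.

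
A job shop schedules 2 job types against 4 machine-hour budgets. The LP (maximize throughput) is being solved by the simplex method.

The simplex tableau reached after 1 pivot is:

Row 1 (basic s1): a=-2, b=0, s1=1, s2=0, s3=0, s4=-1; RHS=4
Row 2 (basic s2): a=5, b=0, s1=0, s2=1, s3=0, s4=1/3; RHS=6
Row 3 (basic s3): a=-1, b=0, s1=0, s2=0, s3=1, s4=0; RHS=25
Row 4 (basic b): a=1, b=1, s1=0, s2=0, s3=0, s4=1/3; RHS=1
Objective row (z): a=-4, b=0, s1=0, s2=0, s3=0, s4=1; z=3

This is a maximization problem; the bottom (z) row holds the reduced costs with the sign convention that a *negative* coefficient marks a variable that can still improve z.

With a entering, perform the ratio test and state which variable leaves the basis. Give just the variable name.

Ratios: row 1 (s1): entry -2 ≤ 0, skip; row 2 (s2): 6/5 = 6/5; row 3 (s3): entry -1 ≤ 0, skip; row 4 (b): 1/1 = 1.
Minimum ratio 1 is in the b row, so b leaves.

b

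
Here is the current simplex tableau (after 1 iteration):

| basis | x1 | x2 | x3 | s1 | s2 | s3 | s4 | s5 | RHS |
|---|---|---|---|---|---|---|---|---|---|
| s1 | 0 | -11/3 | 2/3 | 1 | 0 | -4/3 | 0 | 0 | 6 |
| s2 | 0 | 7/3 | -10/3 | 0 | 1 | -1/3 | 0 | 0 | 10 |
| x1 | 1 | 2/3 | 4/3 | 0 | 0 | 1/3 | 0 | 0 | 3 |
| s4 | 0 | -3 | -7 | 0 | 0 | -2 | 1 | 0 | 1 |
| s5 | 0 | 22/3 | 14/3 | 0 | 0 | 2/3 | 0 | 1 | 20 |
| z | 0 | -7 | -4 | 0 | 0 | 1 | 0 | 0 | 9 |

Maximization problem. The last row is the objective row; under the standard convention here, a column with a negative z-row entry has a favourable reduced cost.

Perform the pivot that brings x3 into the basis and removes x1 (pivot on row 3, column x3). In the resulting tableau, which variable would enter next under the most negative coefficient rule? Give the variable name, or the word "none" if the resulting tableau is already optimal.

Pivot element 4/3. New z-row = old z-row − (-4)·(row 3/(4/3)).
Updated z-row coefficients: x1: 3, x2: -5, x3: 0, s1: 0, s2: 0, s3: 2, s4: 0, s5: 0.
The most negative is -5 in column x2, so x2 would enter next.

x2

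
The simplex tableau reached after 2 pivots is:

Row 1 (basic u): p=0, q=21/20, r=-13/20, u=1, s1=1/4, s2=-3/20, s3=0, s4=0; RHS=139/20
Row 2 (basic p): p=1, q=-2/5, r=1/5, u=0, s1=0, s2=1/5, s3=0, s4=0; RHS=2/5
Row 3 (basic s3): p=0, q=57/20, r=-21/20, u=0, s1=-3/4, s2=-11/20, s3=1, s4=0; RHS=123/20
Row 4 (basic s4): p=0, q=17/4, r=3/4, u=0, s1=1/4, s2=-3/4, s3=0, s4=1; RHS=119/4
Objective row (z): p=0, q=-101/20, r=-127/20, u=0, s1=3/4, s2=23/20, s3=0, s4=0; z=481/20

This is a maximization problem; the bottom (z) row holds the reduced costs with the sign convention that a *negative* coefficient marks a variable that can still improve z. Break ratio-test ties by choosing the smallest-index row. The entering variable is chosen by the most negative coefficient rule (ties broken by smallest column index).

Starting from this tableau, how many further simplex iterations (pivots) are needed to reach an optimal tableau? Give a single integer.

2

pivot: r in, p out → z = 147/4
pivot: q in, s4 out → z = 2851/23
No improving column remains; optimal.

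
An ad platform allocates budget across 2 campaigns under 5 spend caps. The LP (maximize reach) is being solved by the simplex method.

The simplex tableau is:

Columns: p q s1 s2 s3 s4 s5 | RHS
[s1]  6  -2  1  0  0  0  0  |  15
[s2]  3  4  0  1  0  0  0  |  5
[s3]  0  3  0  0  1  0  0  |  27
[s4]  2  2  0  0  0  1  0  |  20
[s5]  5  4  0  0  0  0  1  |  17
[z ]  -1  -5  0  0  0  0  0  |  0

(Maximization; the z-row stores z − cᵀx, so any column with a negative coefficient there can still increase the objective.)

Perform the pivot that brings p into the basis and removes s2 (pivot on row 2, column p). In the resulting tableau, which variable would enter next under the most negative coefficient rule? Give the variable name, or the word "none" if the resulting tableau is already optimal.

Pivot element 3. New z-row = old z-row − (-1)·(row 2/3).
Updated z-row coefficients: p: 0, q: -11/3, s1: 0, s2: 1/3, s3: 0, s4: 0, s5: 0.
The most negative is -11/3 in column q, so q would enter next.

q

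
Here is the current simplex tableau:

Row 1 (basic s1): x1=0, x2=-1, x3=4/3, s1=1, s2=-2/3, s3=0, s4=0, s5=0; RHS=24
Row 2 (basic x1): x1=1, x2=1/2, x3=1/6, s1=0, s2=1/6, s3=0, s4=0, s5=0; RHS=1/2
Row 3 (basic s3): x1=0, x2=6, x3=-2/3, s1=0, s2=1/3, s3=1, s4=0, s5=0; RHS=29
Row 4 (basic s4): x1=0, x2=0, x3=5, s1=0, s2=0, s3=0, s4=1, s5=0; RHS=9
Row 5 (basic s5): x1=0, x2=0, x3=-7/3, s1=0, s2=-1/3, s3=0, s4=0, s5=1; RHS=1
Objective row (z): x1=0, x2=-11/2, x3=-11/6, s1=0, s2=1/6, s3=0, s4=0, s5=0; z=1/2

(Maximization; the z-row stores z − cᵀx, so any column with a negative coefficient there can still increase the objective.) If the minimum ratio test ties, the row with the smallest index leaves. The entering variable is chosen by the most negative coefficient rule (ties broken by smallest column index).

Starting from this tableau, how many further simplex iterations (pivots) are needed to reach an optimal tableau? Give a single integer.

1

pivot: x2 in, x1 out → z = 6
No improving column remains; optimal.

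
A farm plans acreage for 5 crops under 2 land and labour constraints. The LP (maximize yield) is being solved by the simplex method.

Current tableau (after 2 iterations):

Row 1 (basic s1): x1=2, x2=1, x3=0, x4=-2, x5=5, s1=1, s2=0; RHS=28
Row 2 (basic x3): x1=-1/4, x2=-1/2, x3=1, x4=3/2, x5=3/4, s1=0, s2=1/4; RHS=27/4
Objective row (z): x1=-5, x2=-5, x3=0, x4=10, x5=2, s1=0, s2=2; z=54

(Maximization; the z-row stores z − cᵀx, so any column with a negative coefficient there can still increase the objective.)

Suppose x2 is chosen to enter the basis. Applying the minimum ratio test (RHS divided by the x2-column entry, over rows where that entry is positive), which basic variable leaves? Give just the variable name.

Ratios: row 1 (s1): 28/1 = 28; row 2 (x3): entry -1/2 ≤ 0, skip.
Minimum ratio 28 is in the s1 row, so s1 leaves.

s1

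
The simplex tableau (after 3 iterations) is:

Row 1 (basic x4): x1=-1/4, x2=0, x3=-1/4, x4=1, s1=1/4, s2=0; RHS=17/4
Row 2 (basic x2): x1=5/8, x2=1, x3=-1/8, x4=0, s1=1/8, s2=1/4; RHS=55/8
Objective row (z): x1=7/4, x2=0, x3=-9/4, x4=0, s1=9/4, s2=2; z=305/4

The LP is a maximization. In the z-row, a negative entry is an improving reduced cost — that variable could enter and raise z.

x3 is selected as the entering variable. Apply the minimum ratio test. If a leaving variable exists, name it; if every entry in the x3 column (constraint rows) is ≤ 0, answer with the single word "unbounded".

x3-column entries: row 1: -1/4, row 2: -1/8. All ≤ 0, so x3 can increase without bound; the LP is unbounded in this direction.

unbounded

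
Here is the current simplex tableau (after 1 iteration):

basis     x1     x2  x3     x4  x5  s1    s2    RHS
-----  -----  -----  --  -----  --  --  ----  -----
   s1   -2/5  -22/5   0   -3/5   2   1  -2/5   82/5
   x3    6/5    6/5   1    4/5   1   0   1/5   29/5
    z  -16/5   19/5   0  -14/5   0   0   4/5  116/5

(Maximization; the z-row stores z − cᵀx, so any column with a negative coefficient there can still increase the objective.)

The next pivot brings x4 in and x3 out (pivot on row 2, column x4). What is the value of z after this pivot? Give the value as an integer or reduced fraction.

87/2

Minimum ratio for x4: (29/5)/(4/5) = 29/4.
z changes by −(z-row coeff of x4)·ratio = −(-14/5)·(29/4) = 203/10.
New z = 116/5 + (203/10) = 87/2.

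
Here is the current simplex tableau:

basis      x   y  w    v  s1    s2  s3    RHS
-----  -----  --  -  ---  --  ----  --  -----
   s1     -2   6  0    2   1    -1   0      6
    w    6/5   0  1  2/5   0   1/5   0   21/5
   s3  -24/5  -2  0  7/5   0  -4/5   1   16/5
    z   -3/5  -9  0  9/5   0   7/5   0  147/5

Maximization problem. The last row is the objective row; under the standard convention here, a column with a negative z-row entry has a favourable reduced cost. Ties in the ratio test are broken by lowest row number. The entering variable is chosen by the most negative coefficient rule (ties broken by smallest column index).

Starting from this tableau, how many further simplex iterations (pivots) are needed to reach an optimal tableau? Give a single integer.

pivot: y in, s1 out → z = 192/5
pivot: x in, w out → z = 51
No improving column remains; optimal.

2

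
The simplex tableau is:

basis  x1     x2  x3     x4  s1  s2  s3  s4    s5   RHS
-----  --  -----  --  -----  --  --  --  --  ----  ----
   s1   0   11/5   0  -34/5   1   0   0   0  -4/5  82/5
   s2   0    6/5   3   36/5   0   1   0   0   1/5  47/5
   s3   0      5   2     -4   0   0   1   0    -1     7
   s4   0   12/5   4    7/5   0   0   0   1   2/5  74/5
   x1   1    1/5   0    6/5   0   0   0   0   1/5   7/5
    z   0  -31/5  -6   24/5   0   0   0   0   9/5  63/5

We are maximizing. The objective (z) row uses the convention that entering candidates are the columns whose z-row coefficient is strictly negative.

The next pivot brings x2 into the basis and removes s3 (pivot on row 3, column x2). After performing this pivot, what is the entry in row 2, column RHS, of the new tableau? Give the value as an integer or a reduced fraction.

193/25

Pivot element is row 3, column x2: 5.
Normalize row 3: new (row 3, RHS) = 7/5 = 7/5.
row 2 ← row 2 − (6/5)·(new row 3): 47/5 − (6/5)·(7/5) = 193/25.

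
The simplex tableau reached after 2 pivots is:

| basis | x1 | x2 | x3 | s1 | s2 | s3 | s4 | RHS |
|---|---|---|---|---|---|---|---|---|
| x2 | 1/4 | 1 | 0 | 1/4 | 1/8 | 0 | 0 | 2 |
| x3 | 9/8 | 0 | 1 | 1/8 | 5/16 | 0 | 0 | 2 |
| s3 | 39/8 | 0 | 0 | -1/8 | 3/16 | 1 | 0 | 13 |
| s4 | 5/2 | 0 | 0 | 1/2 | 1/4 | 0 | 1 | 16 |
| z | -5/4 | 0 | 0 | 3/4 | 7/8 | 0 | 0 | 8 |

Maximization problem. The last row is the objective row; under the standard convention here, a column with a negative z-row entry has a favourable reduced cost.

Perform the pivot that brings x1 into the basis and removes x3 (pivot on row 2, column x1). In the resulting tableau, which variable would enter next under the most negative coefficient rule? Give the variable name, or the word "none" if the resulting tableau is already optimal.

Pivot element 9/8. New z-row = old z-row − (-5/4)·(row 2/(9/8)).
Updated z-row coefficients: x1: 0, x2: 0, x3: 10/9, s1: 8/9, s2: 11/9, s3: 0, s4: 0.
No coefficient is strictly negative; the tableau after this pivot is optimal.

none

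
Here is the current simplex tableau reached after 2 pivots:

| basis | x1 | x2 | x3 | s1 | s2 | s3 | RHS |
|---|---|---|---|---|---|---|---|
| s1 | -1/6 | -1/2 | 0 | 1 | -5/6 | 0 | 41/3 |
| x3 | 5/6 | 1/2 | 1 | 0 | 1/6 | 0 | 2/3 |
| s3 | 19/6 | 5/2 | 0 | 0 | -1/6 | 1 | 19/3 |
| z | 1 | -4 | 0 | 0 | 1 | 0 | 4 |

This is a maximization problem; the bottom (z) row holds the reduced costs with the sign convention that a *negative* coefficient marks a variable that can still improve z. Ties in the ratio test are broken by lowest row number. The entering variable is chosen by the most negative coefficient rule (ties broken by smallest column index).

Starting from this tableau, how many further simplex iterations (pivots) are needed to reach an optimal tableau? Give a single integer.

pivot: x2 in, x3 out → z = 28/3
No improving column remains; optimal.

1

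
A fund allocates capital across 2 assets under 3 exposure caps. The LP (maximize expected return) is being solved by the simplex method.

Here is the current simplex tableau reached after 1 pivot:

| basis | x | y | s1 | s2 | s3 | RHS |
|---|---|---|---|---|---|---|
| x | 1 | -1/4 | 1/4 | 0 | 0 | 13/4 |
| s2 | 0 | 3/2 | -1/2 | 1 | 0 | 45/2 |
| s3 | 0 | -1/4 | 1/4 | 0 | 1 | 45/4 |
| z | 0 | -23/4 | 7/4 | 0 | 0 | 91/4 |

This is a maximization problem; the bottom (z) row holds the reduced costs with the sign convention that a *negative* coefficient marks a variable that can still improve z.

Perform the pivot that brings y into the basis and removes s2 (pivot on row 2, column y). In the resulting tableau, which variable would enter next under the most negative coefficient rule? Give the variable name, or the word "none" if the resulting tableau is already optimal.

s1

Pivot element 3/2. New z-row = old z-row − (-23/4)·(row 2/(3/2)).
Updated z-row coefficients: x: 0, y: 0, s1: -1/6, s2: 23/6, s3: 0.
The most negative is -1/6 in column s1, so s1 would enter next.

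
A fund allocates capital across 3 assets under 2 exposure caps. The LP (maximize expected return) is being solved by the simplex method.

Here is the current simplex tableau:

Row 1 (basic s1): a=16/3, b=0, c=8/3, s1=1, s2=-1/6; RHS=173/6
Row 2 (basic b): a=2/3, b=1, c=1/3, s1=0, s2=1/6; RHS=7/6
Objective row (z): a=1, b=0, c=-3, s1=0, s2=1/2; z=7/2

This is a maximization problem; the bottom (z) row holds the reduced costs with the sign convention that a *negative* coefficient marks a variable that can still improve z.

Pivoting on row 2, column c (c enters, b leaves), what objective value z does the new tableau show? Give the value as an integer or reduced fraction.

14

Minimum ratio for c: (7/6)/(1/3) = 7/2.
z changes by −(z-row coeff of c)·ratio = −(-3)·(7/2) = 21/2.
New z = 7/2 + (21/2) = 14.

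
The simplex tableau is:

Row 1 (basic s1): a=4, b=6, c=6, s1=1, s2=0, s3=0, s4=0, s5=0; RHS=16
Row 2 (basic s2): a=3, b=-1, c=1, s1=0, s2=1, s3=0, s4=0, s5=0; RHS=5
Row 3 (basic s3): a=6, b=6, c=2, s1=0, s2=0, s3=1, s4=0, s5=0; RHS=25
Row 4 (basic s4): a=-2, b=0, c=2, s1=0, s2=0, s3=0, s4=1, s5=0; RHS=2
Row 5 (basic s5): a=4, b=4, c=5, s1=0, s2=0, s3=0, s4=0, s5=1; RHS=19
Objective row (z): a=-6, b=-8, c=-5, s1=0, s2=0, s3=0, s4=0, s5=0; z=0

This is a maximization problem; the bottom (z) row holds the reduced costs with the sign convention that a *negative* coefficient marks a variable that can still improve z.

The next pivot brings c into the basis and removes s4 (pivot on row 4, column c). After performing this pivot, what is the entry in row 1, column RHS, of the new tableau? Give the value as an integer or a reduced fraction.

Pivot element is row 4, column c: 2.
Normalize row 4: new (row 4, RHS) = 2/2 = 1.
row 1 ← row 1 − 6·(new row 4): 16 − 6·1 = 10.

10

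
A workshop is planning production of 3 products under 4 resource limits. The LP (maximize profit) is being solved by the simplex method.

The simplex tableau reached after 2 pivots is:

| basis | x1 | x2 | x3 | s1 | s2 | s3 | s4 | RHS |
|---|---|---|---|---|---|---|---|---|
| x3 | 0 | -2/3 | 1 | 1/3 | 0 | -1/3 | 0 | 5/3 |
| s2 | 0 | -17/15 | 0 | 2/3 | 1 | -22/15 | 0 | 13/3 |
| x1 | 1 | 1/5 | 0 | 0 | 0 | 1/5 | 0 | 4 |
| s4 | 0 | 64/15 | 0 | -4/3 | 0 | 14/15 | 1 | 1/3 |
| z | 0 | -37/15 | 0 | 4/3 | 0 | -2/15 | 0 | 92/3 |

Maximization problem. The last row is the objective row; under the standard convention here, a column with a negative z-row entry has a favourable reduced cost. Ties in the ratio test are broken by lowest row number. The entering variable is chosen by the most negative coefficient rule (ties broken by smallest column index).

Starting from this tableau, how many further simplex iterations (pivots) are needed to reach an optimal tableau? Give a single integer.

pivot: x2 in, s4 out → z = 1975/64
No improving column remains; optimal.

1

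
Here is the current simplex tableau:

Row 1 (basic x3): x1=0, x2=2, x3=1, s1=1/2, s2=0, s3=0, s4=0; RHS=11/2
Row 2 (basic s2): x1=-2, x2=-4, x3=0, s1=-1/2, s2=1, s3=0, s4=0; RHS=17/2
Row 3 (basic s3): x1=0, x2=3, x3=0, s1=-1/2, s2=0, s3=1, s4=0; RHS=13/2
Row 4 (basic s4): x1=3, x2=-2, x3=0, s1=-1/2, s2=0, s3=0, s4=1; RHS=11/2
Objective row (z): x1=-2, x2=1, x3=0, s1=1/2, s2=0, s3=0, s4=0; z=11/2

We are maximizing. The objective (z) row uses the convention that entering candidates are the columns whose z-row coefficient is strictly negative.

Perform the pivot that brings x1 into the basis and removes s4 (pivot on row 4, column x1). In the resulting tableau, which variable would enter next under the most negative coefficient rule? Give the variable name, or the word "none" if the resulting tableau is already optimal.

x2

Pivot element 3. New z-row = old z-row − (-2)·(row 4/3).
Updated z-row coefficients: x1: 0, x2: -1/3, x3: 0, s1: 1/6, s2: 0, s3: 0, s4: 2/3.
The most negative is -1/3 in column x2, so x2 would enter next.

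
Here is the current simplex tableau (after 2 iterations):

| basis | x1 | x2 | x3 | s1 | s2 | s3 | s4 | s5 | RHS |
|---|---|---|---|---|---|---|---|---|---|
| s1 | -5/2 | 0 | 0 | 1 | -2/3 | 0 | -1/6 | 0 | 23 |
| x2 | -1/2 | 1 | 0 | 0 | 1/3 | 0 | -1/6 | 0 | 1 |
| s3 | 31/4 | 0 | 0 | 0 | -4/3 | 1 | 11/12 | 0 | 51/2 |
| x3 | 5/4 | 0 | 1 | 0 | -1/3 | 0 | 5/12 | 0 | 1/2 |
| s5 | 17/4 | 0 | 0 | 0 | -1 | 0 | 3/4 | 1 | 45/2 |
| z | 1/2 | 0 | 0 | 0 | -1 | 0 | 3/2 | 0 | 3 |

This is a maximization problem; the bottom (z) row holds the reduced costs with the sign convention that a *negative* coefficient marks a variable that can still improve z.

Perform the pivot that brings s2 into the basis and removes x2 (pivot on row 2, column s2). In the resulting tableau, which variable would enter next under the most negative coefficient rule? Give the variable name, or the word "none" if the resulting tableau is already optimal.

Pivot element 1/3. New z-row = old z-row − (-1)·(row 2/(1/3)).
Updated z-row coefficients: x1: -1, x2: 3, x3: 0, s1: 0, s2: 0, s3: 0, s4: 1, s5: 0.
The most negative is -1 in column x1, so x1 would enter next.

x1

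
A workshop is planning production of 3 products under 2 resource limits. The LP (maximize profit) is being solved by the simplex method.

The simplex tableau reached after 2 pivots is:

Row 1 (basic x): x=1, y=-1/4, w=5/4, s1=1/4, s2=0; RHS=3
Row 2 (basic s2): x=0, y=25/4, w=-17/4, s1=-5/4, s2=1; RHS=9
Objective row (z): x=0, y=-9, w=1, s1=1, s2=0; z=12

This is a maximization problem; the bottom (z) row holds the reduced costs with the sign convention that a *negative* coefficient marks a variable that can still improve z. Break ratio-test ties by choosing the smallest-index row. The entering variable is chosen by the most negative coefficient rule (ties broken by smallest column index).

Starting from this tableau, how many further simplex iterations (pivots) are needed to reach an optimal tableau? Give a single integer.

pivot: y in, s2 out → z = 624/25
pivot: w in, x out → z = 368/9
No improving column remains; optimal.

2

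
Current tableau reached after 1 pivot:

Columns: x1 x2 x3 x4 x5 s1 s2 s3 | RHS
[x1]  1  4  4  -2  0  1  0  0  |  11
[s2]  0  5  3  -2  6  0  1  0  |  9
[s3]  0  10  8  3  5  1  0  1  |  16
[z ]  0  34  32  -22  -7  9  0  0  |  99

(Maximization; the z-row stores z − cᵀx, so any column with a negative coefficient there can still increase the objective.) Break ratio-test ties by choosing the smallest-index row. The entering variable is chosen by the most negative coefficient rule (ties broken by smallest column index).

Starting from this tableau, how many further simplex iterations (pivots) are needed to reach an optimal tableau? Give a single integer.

pivot: x4 in, s3 out → z = 649/3
No improving column remains; optimal.

1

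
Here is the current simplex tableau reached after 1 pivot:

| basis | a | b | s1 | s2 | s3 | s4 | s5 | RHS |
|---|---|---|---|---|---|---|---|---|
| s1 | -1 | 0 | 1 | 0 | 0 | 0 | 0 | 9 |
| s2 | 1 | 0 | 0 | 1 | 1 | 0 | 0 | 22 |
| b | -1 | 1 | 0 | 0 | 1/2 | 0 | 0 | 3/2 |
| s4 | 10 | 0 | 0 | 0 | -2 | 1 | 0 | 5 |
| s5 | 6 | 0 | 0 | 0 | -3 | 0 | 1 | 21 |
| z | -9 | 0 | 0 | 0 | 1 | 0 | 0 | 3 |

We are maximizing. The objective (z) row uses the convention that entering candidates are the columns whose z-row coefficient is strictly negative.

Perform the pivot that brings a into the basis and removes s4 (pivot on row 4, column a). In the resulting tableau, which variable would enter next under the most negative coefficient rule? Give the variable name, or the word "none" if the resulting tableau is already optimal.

s3

Pivot element 10. New z-row = old z-row − (-9)·(row 4/10).
Updated z-row coefficients: a: 0, b: 0, s1: 0, s2: 0, s3: -4/5, s4: 9/10, s5: 0.
The most negative is -4/5 in column s3, so s3 would enter next.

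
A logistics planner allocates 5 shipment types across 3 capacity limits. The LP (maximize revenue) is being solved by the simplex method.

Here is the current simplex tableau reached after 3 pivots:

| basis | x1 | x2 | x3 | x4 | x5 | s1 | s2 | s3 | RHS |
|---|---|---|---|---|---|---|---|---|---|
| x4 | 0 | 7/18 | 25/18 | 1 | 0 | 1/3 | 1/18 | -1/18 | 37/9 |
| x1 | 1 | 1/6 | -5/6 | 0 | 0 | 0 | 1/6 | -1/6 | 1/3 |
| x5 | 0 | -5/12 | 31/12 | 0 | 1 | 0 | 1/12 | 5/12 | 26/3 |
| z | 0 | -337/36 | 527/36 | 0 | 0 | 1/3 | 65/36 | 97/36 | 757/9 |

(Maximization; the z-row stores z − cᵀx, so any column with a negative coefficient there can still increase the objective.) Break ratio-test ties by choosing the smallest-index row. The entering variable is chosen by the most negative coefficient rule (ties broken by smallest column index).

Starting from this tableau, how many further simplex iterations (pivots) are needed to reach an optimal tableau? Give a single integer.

3

pivot: x2 in, x1 out → z = 617/6
pivot: x3 in, x4 out → z = 135
pivot: s3 in, x3 out → z = 339/2
No improving column remains; optimal.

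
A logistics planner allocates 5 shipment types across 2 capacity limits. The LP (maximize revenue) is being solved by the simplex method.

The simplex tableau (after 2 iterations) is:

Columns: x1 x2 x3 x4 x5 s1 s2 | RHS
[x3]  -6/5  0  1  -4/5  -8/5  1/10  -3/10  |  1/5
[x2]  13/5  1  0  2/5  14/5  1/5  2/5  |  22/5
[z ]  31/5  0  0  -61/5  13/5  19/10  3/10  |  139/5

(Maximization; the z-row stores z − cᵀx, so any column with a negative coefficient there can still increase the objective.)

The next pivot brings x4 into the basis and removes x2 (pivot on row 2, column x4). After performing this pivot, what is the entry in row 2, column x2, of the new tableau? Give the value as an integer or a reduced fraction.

5/2

Pivot element is row 2, column x4: 2/5.
Normalize row 2: new (row 2, x2) = 1/(2/5) = 5/2.
Row 2 is the pivot row, so the entry is 5/2.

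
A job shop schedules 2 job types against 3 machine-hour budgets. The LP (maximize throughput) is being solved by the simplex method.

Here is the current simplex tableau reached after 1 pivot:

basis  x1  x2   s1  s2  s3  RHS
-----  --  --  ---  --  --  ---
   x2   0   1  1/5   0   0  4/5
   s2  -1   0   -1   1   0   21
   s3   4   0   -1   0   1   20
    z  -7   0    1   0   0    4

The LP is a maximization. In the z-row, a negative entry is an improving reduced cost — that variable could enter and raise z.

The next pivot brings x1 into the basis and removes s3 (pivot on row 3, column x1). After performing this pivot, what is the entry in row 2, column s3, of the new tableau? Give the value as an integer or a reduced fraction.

1/4

Pivot element is row 3, column x1: 4.
Normalize row 3: new (row 3, s3) = 1/4 = 1/4.
row 2 ← row 2 − (-1)·(new row 3): 0 − (-1)·(1/4) = 1/4.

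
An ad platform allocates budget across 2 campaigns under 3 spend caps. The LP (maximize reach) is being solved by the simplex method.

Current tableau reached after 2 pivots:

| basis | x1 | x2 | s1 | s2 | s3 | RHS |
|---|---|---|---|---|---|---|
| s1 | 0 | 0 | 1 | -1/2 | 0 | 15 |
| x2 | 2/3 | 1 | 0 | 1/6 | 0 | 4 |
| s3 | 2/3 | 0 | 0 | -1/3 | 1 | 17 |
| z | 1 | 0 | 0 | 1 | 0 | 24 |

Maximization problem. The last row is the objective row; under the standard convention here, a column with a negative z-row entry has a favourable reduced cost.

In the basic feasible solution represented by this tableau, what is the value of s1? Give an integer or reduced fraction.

s1 is basic (row 1); its value is the RHS of that row: 15.

15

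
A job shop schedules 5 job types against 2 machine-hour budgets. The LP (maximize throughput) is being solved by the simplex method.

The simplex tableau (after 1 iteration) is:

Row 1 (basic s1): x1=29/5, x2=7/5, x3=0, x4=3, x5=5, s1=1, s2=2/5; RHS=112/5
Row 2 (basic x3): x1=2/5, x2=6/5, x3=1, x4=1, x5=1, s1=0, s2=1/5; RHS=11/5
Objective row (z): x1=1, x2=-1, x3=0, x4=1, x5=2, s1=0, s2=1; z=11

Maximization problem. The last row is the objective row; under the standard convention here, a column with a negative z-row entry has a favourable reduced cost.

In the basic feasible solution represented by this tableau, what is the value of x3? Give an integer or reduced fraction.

11/5

x3 is basic (row 2); its value is the RHS of that row: 11/5.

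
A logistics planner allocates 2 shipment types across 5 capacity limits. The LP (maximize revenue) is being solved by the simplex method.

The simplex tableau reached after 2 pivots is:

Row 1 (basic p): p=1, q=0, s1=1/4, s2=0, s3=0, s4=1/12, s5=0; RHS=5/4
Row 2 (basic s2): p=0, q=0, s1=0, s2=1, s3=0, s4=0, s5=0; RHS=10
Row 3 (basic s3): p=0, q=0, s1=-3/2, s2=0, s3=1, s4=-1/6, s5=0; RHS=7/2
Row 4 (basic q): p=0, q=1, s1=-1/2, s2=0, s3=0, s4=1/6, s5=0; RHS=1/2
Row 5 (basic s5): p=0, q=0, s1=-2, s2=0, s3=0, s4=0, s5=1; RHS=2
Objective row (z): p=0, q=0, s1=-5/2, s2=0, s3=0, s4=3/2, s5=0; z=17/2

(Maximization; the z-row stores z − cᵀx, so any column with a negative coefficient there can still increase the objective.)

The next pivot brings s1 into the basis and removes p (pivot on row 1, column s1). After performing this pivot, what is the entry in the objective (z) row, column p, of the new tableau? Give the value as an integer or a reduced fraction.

10

Pivot element is row 1, column s1: 1/4.
Normalize row 1: new (row 1, p) = 1/(1/4) = 4.
z-row ← z-row − (-5/2)·(new row 1): 0 − (-5/2)·4 = 10.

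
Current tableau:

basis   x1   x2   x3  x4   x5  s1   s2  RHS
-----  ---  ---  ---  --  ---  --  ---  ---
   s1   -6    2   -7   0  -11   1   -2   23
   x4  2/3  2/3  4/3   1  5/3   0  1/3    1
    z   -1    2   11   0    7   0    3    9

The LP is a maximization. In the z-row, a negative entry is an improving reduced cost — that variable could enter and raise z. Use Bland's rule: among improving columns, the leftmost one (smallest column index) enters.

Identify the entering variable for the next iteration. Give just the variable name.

Objective-row coefficients: x1: -1, x2: 2, x3: 11, x4: 0, x5: 7, s1: 0, s2: 3.
Improving columns: x1. Bland's rule picks the smallest column index → x1.

x1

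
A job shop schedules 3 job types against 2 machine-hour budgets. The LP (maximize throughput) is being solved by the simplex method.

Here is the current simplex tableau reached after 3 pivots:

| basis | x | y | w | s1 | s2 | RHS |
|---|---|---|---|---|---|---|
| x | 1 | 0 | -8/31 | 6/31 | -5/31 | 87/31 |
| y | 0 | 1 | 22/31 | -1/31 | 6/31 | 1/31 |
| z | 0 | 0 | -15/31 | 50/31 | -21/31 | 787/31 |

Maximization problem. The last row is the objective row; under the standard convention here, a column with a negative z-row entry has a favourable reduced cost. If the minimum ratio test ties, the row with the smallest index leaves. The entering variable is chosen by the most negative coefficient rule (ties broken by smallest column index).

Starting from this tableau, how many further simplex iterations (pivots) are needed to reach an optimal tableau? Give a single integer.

pivot: s2 in, y out → z = 51/2
No improving column remains; optimal.

1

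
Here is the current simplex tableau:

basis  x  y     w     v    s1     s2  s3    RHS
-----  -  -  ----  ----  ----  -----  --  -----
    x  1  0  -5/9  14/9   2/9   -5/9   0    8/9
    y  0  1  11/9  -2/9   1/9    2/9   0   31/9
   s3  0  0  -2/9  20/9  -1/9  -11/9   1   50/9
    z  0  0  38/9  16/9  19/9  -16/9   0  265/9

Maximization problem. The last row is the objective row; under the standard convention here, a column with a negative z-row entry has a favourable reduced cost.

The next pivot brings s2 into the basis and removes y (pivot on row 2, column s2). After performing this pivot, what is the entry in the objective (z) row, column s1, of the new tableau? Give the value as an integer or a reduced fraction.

Pivot element is row 2, column s2: 2/9.
Normalize row 2: new (row 2, s1) = (1/9)/(2/9) = 1/2.
z-row ← z-row − (-16/9)·(new row 2): 19/9 − (-16/9)·(1/2) = 3.

3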